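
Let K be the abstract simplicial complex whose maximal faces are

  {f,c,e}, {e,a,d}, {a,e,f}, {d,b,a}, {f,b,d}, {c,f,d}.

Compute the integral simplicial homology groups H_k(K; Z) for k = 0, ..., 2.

H_0 ≅ Z,  H_1 ≅ Z,  H_2 = 0.

Order the vertices as a < b < c < d < e < f. Listing each simplex with vertices in this order, K has dimension 2 with simplices:

  0-simplices (6): a, b, c, d, e, f
  1-simplices (12): ab, ad, ae, af, bd, bf, cd, ce, cf, de, df, ef
  2-simplices (6): abd, ade, aef, bdf, cdf, cef

so the chain groups are C_0 ≅ Z^6, C_1 ≅ Z^12, C_2 ≅ Z^6.

The boundary map ∂_1: C_1 → C_0 sends each edge [p,q] (with p < q) to q − p. For instance
  ∂bf = f − b.
The 6×12 boundary matrix has rank 5 and Smith normal form diag(1,1,1,1,1).

The boundary map ∂_2: C_2 → C_1 acts by ∂[p,q,r] = [q,r] − [p,r] + [p,q]. For instance
  ∂bdf = df − bf + bd,
  ∂ade = de − ae + ad.
This gives a 12×6 integer matrix of rank 6; reducing to Smith normal form yields diagonal entries (1,1,1,1,1,1).

Now H_k = ker ∂_k / im ∂_{k+1}, so:

  H_0: rank C_0 − rank ∂_1 = 6 − 5 = 1, and the invariant factors of ∂_1 are all 1, so H_0 = Z.
  H_1: rank ker ∂_1 − rank ∂_2 = (12 − 5) − 6 = 1, and the invariant factors of ∂_2 are all 1, so H_1 = Z.
  H_2: rank ker ∂_2 − rank ∂_3 = (6 − 6) − 0 = 0, and there is no ∂_3, so H_2 = 0.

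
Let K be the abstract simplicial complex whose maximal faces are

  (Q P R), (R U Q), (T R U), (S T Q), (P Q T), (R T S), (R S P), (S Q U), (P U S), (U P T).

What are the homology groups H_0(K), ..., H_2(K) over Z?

H_0 ≅ Z,  H_1 ≅ Z/2,  H_2 = 0.

We work with the vertex ordering P < Q < R < S < T < U. The simplices of K, each written with vertices in increasing order, are:

  0-simplices (6): P, Q, R, S, T, U
  1-simplices (15): PQ, PR, PS, PT, PU, QR, QS, QT, QU, RS, RT, RU, ST, SU, TU
  2-simplices (10): PQR, PQT, PRS, PSU, PTU, QRU, QST, QSU, RST, RTU

so the chain groups are C_0 ≅ Z^6, C_1 ≅ Z^15, C_2 ≅ Z^10.

The boundary map ∂_1: C_1 → C_0 sends each edge [p,q] (with p < q) to q − p.
The resulting 6×15 matrix has rank 5, and its Smith normal form has invariant factors (1,1,1,1,1).

∂_2: C_2 → C_1 maps a triangle to the signed sum of its edges. For instance
  ∂PSU = SU − PU + PS,
  ∂QST = ST − QT + QS.
As a 15×10 matrix over Z this has rank 10, with invariant factors (1,1,1,1,1,1,1,1,1,2).

Computing H_k = (kernel of ∂_k) / (image of ∂_{k+1}):

  H_0: rank C_0 − rank ∂_1 = 6 − 5 = 1, and the invariant factors of ∂_1 are all 1, so H_0 ≅ Z.
  H_1: rank ker ∂_1 − rank ∂_2 = (15 − 5) − 10 = 0, and ∂_2 has invariant factor 2 > 1, so H_1 ≅ Z/2.
  H_2: rank ker ∂_2 − rank ∂_3 = (10 − 10) − 0 = 0, and there is no ∂_3, so H_2 ≅ 0.

(K is a triangulation of the real projective plane RP^2.)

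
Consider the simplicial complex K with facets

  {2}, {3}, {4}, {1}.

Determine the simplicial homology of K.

H_0 ≅ Z^4.

Take the total order 1 < 2 < 3 < 4 on the vertex set. Then K (dimension 0) consists of the simplices:

  0-simplices (4): [1], [2], [3], [4]

so the chain groups are C_0 ≅ Z^4.

Now H_k = ker ∂_k / im ∂_{k+1}, so:

  H_0: rank C_0 − rank ∂_1 = 4 − 0 = 4, and there is no ∂_1, so H_0 ≅ Z^4.

(K is a triangulation of a set of 4 points.)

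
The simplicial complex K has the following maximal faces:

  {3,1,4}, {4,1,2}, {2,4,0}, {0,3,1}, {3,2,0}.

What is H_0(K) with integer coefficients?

K has 5 vertices, 10 edges, 5 triangles.
rank ∂_0 = 0, rank ∂_1 = 4 ⇒ b_0 = 5 − 0 − 4 = 1; all invariant factors of ∂_1 are 1 so no torsion. So H_0 ≅ Z.

H_0 ≅ Z.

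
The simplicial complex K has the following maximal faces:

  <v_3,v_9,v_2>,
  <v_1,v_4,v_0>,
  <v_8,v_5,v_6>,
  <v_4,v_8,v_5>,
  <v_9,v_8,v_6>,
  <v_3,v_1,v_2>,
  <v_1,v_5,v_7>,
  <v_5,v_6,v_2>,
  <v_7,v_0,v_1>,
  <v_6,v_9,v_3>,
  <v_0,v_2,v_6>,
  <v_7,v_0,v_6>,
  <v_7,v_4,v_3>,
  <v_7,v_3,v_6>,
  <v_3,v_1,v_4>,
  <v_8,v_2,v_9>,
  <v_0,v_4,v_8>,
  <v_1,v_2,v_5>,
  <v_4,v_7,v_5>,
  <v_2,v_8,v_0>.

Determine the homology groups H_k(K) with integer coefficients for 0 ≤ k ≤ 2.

H_0 ≅ Z,  H_1 ≅ Z ⊕ Z/2,  H_2 = 0.

We work with the vertex ordering v_0 < v_1 < v_2 < v_3 < v_4 < v_5 < v_6 < v_7 < v_8 < v_9. The simplices of K, each written with vertices in increasing order, are:

  0-simplices (10): [v_0], [v_1], [v_2], [v_3], [v_4], [v_5], [v_6], [v_7], [v_8], [v_9]
  1-simplices (30): (30 of them)
  2-simplices (20): (20 of them)

Hence C_0 ≅ Z^10, C_1 ≅ Z^30, C_2 ≅ Z^20.

Boundary ∂_1: C_1 → C_0 is given by ∂[p,q] = [q] − [p].
As a 10×30 matrix over Z this has rank 9, with invariant factors (1,1,1,1,1,1,1,1,1).

∂_2: C_2 → C_1 maps a triangle to the signed sum of its edges. For instance
  ∂[v_1,v_2,v_3] = [v_2,v_3] − [v_1,v_3] + [v_1,v_2],
  ∂[v_0,v_6,v_7] = [v_6,v_7] − [v_0,v_7] + [v_0,v_6].
The 30×20 boundary matrix has rank 20 and Smith normal form diag(1,1,1,1,1,1,1,1,1,1,1,1,1,1,1,1,1,1,1,2).

Computing H_k = (kernel of ∂_k) / (image of ∂_{k+1}):

  H_0: rank C_0 − rank ∂_1 = 10 − 9 = 1, and the invariant factors of ∂_1 are all 1, so H_0 = Z.
  H_1: rank ker ∂_1 − rank ∂_2 = (30 − 9) − 20 = 1, and ∂_2 has invariant factor 2 > 1, so H_1 = Z ⊕ Z/2.
  H_2: rank ker ∂_2 − rank ∂_3 = (20 − 20) − 0 = 0, and there is no ∂_3, so H_2 = 0.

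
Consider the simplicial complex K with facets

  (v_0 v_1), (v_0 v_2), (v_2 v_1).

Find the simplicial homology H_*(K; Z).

Take the total order v_0 < v_1 < v_2 on the vertex set. Then K (dimension 1) consists of the simplices:

  0-simplices (3): [v_0], [v_1], [v_2]
  1-simplices (3): [v_0,v_1], [v_0,v_2], [v_1,v_2]

giving chain groups C_0 ≅ Z^3, C_1 ≅ Z^3.

The boundary map ∂_1: C_1 → C_0 maps an edge to its endpoints' difference, ∂[p,q] = q − p. For instance
  ∂[v_0,v_2] = [v_2] − [v_0].
As a 3×3 matrix over Z this has rank 2, with invariant factors (1,1).

From H_k ≅ ker(∂_k) / im(∂_{k+1}) we obtain:

  H_0: rank C_0 − rank ∂_1 = 3 − 2 = 1, and the invariant factors of ∂_1 are all 1, so H_0 = Z.
  H_1: rank ker ∂_1 − rank ∂_2 = (3 − 2) − 0 = 1, and there is no ∂_2, so H_1 = Z.

As a check, the Euler characteristic is 3 − 3 = 0, which agrees with 1 − 1 = 0.

H_0 = Z,  H_1 = Z.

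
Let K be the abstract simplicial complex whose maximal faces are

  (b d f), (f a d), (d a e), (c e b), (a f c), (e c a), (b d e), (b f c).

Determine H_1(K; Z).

Order the vertices as a < b < c < d < e < f. Listing each simplex with vertices in this order, K has dimension 2 with simplices:

  0-simplices (6): a, b, c, d, e, f
  1-simplices (12): ac, ad, ae, af, bc, bd, be, bf, ce, cf, de, df
  2-simplices (8): ace, acf, ade, adf, bce, bcf, bde, bdf

so the chain groups are C_0 ≅ Z^6, C_1 ≅ Z^12, C_2 ≅ Z^8.

The boundary map ∂_1: C_1 → C_0 sends each edge [p,q] (with p < q) to q − p. For instance
  ∂cf = f − c.
The resulting 6×12 matrix has rank 5, and its Smith normal form has invariant factors (1,1,1,1,1).

The boundary map ∂_2: C_2 → C_1 sends each 2-simplex [p,q,r] to [q,r] − [p,r] + [p,q]. For instance
  ∂bcf = cf − bf + bc,
  ∂bde = de − be + bd.
The resulting 12×8 matrix has rank 7, and its Smith normal form has invariant factors (1,1,1,1,1,1,1).

Computing H_k = (kernel of ∂_k) / (image of ∂_{k+1}):

  H_1: rank ker ∂_1 − rank ∂_2 = (12 − 5) − 7 = 0, and the invariant factors of ∂_2 are all 1, so H_1 = 0.

H_1 = 0.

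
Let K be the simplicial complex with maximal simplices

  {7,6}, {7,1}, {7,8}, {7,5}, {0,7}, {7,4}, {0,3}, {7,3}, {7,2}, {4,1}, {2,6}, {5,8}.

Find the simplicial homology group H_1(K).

Order the vertices as 0 < 1 < 2 < 3 < 4 < 5 < 6 < 7 < 8. Listing each simplex with vertices in this order, K has dimension 1 with simplices:

  0-simplices (9): [0], [1], [2], [3], [4], [5], [6], [7], [8]
  1-simplices (12): [0,3], [0,7], [1,4], [1,7], [2,6], [2,7], [3,7], [4,7], [5,7], [5,8], [6,7], [7,8]

so the chain groups are C_0 ≅ Z^9, C_1 ≅ Z^12.

The boundary map ∂_1: C_1 → C_0 maps an edge to its endpoints' difference, ∂[p,q] = q − p.
This gives a 9×12 integer matrix of rank 8; reducing to Smith normal form yields diagonal entries (1,1,1,1,1,1,1,1).

Computing H_k = (kernel of ∂_k) / (image of ∂_{k+1}):

  H_1: rank ker ∂_1 − rank ∂_2 = (12 − 8) − 0 = 4, and there is no ∂_2, so H_1 = Z^4.

H_1 ≅ Z^4.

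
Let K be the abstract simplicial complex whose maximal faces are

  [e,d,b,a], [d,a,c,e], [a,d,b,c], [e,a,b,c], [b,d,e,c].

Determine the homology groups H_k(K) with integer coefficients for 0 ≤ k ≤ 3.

K has 5 vertices, 10 edges, 10 triangles, 5 3-simplices.
rank ∂_0 = 0, rank ∂_1 = 4 ⇒ b_0 = 5 − 0 − 4 = 1; all invariant factors of ∂_1 are 1 so no torsion. So H_0 = Z.
rank ∂_1 = 4, rank ∂_2 = 6 ⇒ b_1 = 10 − 4 − 6 = 0; all invariant factors of ∂_2 are 1 so no torsion. So H_1 = 0.
rank ∂_2 = 6, rank ∂_3 = 4 ⇒ b_2 = 10 − 6 − 4 = 0; all invariant factors of ∂_3 are 1 so no torsion. So H_2 = 0.
rank ∂_3 = 4, rank ∂_4 = 0 ⇒ b_3 = 5 − 4 − 0 = 1. So H_3 = Z.

H_0 ≅ Z,  H_1 = 0,  H_2 = 0,  H_3 ≅ Z.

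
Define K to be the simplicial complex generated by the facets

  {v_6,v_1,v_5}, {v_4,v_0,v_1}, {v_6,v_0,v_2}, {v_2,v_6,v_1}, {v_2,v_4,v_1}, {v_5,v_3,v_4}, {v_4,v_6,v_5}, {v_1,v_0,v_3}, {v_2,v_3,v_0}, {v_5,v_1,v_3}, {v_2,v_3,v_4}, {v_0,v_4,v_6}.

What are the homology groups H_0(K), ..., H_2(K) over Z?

Take the total order v_0 < v_1 < v_2 < v_3 < v_4 < v_5 < v_6 on the vertex set. Then K (dimension 2) consists of the simplices:

  0-simplices (7): [v_0], [v_1], [v_2], [v_3], [v_4], [v_5], [v_6]
  1-simplices (18): (18 of them)
  2-simplices (12): (12 of them)

giving chain groups C_0 ≅ Z^7, C_1 ≅ Z^18, C_2 ≅ Z^12.

Boundary ∂_1: C_1 → C_0 sends each edge [p,q] (with p < q) to q − p.
As a 7×18 matrix over Z this has rank 6, with invariant factors (1,1,1,1,1,1).

Boundary ∂_2: C_2 → C_1 sends each 2-simplex [p,q,r] to [q,r] − [p,r] + [p,q]. For instance
  ∂[v_1,v_2,v_6] = [v_2,v_6] − [v_1,v_6] + [v_1,v_2],
  ∂[v_1,v_5,v_6] = [v_5,v_6] − [v_1,v_6] + [v_1,v_5].
As a 18×12 matrix over Z this has rank 12, with invariant factors (1,1,1,1,1,1,1,1,1,1,1,2).

Computing H_k = (kernel of ∂_k) / (image of ∂_{k+1}):

  H_0: rank C_0 − rank ∂_1 = 7 − 6 = 1, and the invariant factors of ∂_1 are all 1, so H_0 ≅ Z.
  H_1: rank ker ∂_1 − rank ∂_2 = (18 − 6) − 12 = 0, and ∂_2 has invariant factor 2 > 1, so H_1 ≅ Z/2.
  H_2: rank ker ∂_2 − rank ∂_3 = (12 − 12) − 0 = 0, and there is no ∂_3, so H_2 ≅ 0.

As a check, the Euler characteristic is 7 − 18 + 12 = 1, which agrees with 1 − 0 + 0 = 1.

H_0 ≅ Z,  H_1 ≅ Z/2,  H_2 = 0.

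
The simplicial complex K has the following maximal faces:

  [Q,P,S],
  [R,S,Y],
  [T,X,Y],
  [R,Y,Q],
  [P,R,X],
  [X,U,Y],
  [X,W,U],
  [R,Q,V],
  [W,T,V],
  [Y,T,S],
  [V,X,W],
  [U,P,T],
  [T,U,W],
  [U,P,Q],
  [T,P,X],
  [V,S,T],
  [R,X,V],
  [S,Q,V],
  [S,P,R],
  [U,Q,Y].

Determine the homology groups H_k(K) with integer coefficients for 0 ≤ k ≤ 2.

We work with the vertex ordering P < Q < R < S < T < U < V < W < X < Y. The simplices of K, each written with vertices in increasing order, are:

  0-simplices (10): P, Q, R, S, T, U, V, W, X, Y
  1-simplices (30): PQ, PR, PS, PT, PU, PX, QR, QS, QU, QV, QY, RS, RV, RX, RY, ST, SV, SY, TU, TV, TW, TX, TY, UW, UX, UY, VW, VX, WX, XY
  2-simplices (20): PQS, PQU, PRS, PRX, PTU, PTX, QRV, QRY, QSV, QUY, RSY, RVX, STV, STY, TUW, TVW, TXY, UWX, UXY, VWX

so the chain groups are C_0 ≅ Z^10, C_1 ≅ Z^30, C_2 ≅ Z^20.

The boundary map ∂_1: C_1 → C_0 maps an edge to its endpoints' difference, ∂[p,q] = q − p. For instance
  ∂TU = U − T.
The 10×30 boundary matrix has rank 9 and Smith normal form diag(1,1,1,1,1,1,1,1,1).

∂_2: C_2 → C_1 acts by ∂[p,q,r] = [q,r] − [p,r] + [p,q]. For instance
  ∂TUW = UW − TW + TU,
  ∂TVW = VW − TW + TV.
This gives a 30×20 integer matrix of rank 20; reducing to Smith normal form yields diagonal entries (1,1,1,1,1,1,1,1,1,1,1,1,1,1,1,1,1,1,1,2).

Reading off H_k = ker ∂_k / im ∂_{k+1}:

  H_0: rank C_0 − rank ∂_1 = 10 − 9 = 1, and the invariant factors of ∂_1 are all 1, so H_0 ≅ Z.
  H_1: rank ker ∂_1 − rank ∂_2 = (30 − 9) − 20 = 1, and ∂_2 has invariant factor 2 > 1, so H_1 ≅ Z ⊕ Z/2Z.
  H_2: rank ker ∂_2 − rank ∂_3 = (20 − 20) − 0 = 0, and there is no ∂_3, so H_2 ≅ 0.

As a check, the Euler characteristic is 10 − 30 + 20 = 0, which agrees with 1 − 1 + 0 = 0.

H_0 = Z,  H_1 = Z ⊕ Z/2Z,  H_2 = 0.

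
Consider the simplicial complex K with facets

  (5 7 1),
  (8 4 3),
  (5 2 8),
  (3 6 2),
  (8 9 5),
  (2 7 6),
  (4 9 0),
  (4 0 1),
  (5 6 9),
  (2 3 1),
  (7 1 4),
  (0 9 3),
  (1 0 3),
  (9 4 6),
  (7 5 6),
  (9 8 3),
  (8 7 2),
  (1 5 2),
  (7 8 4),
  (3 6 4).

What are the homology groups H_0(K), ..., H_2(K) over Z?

H_0 = Z,  H_1 = Z × Z/2,  H_2 = 0.

We work with the vertex ordering 0 < 1 < 2 < 3 < 4 < 5 < 6 < 7 < 8 < 9. The simplices of K, each written with vertices in increasing order, are:

  0-simplices (10): [0], [1], [2], [3], [4], [5], [6], [7], [8], [9]
  1-simplices (30): (30 of them)
  2-simplices (20): (20 of them)

Hence C_0 ≅ Z^10, C_1 ≅ Z^30, C_2 ≅ Z^20.

∂_1: C_1 → C_0 maps an edge to its endpoints' difference, ∂[p,q] = q − p.
The resulting 10×30 matrix has rank 9, and its Smith normal form has invariant factors (1,1,1,1,1,1,1,1,1).

The boundary map ∂_2: C_2 → C_1 acts by ∂[p,q,r] = [q,r] − [p,r] + [p,q]. For instance
  ∂[2,3,6] = [3,6] − [2,6] + [2,3],
  ∂[4,7,8] = [7,8] − [4,8] + [4,7].
The resulting 30×20 matrix has rank 20, and its Smith normal form has invariant factors (1,1,1,1,1,1,1,1,1,1,1,1,1,1,1,1,1,1,1,2).

Computing H_k = (kernel of ∂_k) / (image of ∂_{k+1}):

  H_0: rank C_0 − rank ∂_1 = 10 − 9 = 1, and the invariant factors of ∂_1 are all 1, so H_0 = Z.
  H_1: rank ker ∂_1 − rank ∂_2 = (30 − 9) − 20 = 1, and ∂_2 has invariant factor 2 > 1, so H_1 = Z × Z/2.
  H_2: rank ker ∂_2 − rank ∂_3 = (20 − 20) − 0 = 0, and there is no ∂_3, so H_2 = 0.

As a check, the Euler characteristic is 10 − 30 + 20 = 0, which agrees with 1 − 1 + 0 = 0.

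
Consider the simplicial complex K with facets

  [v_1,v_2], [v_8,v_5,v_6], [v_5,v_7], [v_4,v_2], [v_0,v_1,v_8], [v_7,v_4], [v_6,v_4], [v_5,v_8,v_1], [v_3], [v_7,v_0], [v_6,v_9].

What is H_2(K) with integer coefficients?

H_2 ≅ 0.

Order the vertices as v_0 < v_1 < v_2 < v_3 < v_4 < v_5 < v_6 < v_7 < v_8 < v_9. Listing each simplex with vertices in this order, K has dimension 2 with simplices:

  0-simplices (10): [v_0], [v_1], [v_2], [v_3], [v_4], [v_5], [v_6], [v_7], [v_8], [v_9]
  1-simplices (14): [v_0,v_1], [v_0,v_7], [v_0,v_8], [v_1,v_2], [v_1,v_5], [v_1,v_8], [v_2,v_4], [v_4,v_6], [v_4,v_7], [v_5,v_6], [v_5,v_7], [v_5,v_8], [v_6,v_8], [v_6,v_9]
  2-simplices (3): [v_0,v_1,v_8], [v_1,v_5,v_8], [v_5,v_6,v_8]

so the chain groups are C_0 ≅ Z^10, C_1 ≅ Z^14, C_2 ≅ Z^3.

The boundary map ∂_1: C_1 → C_0 sends each edge [p,q] (with p < q) to q − p. For instance
  ∂[v_1,v_5] = [v_5] − [v_1].
As a 10×14 matrix over Z this has rank 8, with invariant factors (1,1,1,1,1,1,1,1).

The boundary map ∂_2: C_2 → C_1 sends each 2-simplex [p,q,r] to [q,r] − [p,r] + [p,q]. For instance
  ∂[v_5,v_6,v_8] = [v_6,v_8] − [v_5,v_8] + [v_5,v_6],
  ∂[v_1,v_5,v_8] = [v_5,v_8] − [v_1,v_8] + [v_1,v_5].
This gives a 14×3 integer matrix of rank 3; reducing to Smith normal form yields diagonal entries (1,1,1).

Reading off H_k = ker ∂_k / im ∂_{k+1}:

  H_2: rank ker ∂_2 − rank ∂_3 = (3 − 3) − 0 = 0, and there is no ∂_3, so H_2 ≅ 0.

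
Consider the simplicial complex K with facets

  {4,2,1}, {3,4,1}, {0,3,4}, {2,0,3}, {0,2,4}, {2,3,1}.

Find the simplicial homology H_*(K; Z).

Take the total order 0 < 1 < 2 < 3 < 4 on the vertex set. Then K (dimension 2) consists of the simplices:

  0-simplices (5): [0], [1], [2], [3], [4]
  1-simplices (9): [0,2], [0,3], [0,4], [1,2], [1,3], [1,4], [2,3], [2,4], [3,4]
  2-simplices (6): [0,2,3], [0,2,4], [0,3,4], [1,2,3], [1,2,4], [1,3,4]

so the chain groups are C_0 ≅ Z^5, C_1 ≅ Z^9, C_2 ≅ Z^6.

∂_1: C_1 → C_0 is given by ∂[p,q] = [q] − [p].
As a 5×9 matrix over Z this has rank 4, with invariant factors (1,1,1,1).

Boundary ∂_2: C_2 → C_1 acts by ∂[p,q,r] = [q,r] − [p,r] + [p,q]. For instance
  ∂[1,2,3] = [2,3] − [1,3] + [1,2],
  ∂[0,3,4] = [3,4] − [0,4] + [0,3].
The resulting 9×6 matrix has rank 5, and its Smith normal form has invariant factors (1,1,1,1,1).

Computing H_k = (kernel of ∂_k) / (image of ∂_{k+1}):

  H_0: rank C_0 − rank ∂_1 = 5 − 4 = 1, and the invariant factors of ∂_1 are all 1, so H_0 = Z.
  H_1: rank ker ∂_1 − rank ∂_2 = (9 − 4) − 5 = 0, and the invariant factors of ∂_2 are all 1, so H_1 = 0.
  H_2: rank ker ∂_2 − rank ∂_3 = (6 − 5) − 0 = 1, and there is no ∂_3, so H_2 = Z.

H_0 = Z,  H_1 = 0,  H_2 = Z.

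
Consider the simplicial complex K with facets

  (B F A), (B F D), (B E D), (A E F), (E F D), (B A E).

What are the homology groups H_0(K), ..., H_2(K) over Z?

H_0 = Z,  H_1 = 0,  H_2 = Z.

Fix the vertex order A < B < D < E < F and write every simplex with vertices in increasing order. Then dim K = 2 and the simplices of K are:

  0-simplices (5): A, B, D, E, F
  1-simplices (9): AB, AE, AF, BD, BE, BF, DE, DF, EF
  2-simplices (6): ABE, ABF, AEF, BDE, BDF, DEF

Hence C_0 ≅ Z^5, C_1 ≅ Z^9, C_2 ≅ Z^6.

∂_1: C_1 → C_0 maps an edge to its endpoints' difference, ∂[p,q] = q − p.
As a 5×9 matrix over Z this has rank 4, with invariant factors (1,1,1,1).

Boundary ∂_2: C_2 → C_1 sends each 2-simplex [p,q,r] to [q,r] − [p,r] + [p,q]. For instance
  ∂BDF = DF − BF + BD,
  ∂AEF = EF − AF + AE.
This gives a 9×6 integer matrix of rank 5; reducing to Smith normal form yields diagonal entries (1,1,1,1,1).

Reading off H_k = ker ∂_k / im ∂_{k+1}:

  H_0: rank C_0 − rank ∂_1 = 5 − 4 = 1, and the invariant factors of ∂_1 are all 1, so H_0 = Z.
  H_1: rank ker ∂_1 − rank ∂_2 = (9 − 4) − 5 = 0, and the invariant factors of ∂_2 are all 1, so H_1 = 0.
  H_2: rank ker ∂_2 − rank ∂_3 = (6 − 5) − 0 = 1, and there is no ∂_3, so H_2 = Z.

As a check, the Euler characteristic is 5 − 9 + 6 = 2, which agrees with 1 − 0 + 1 = 2.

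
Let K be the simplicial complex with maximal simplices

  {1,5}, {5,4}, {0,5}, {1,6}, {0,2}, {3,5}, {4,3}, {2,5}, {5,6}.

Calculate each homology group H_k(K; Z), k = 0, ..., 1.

H_0 = Z,  H_1 = Z^3.

We work with the vertex ordering 0 < 1 < 2 < 3 < 4 < 5 < 6. The simplices of K, each written with vertices in increasing order, are:

  0-simplices (7): [0], [1], [2], [3], [4], [5], [6]
  1-simplices (9): [0,2], [0,5], [1,5], [1,6], [2,5], [3,4], [3,5], [4,5], [5,6]

so the chain groups are C_0 ≅ Z^7, C_1 ≅ Z^9.

∂_1: C_1 → C_0 sends each edge [p,q] (with p < q) to q − p.
The 7×9 boundary matrix has rank 6 and Smith normal form diag(1,1,1,1,1,1).

Computing H_k = (kernel of ∂_k) / (image of ∂_{k+1}):

  H_0: rank C_0 − rank ∂_1 = 7 − 6 = 1, and the invariant factors of ∂_1 are all 1, so H_0 ≅ Z.
  H_1: rank ker ∂_1 − rank ∂_2 = (9 − 6) − 0 = 3, and there is no ∂_2, so H_1 ≅ Z^3.

As a check, the Euler characteristic is 7 − 9 = -2, which agrees with 1 − 3 = -2.
(K is a triangulation of a wedge of 3 circles.)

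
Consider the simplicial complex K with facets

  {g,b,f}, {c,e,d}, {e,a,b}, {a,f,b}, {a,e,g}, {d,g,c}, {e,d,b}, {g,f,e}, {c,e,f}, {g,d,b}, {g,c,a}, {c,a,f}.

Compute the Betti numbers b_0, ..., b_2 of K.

We work with the vertex ordering a < b < c < d < e < f < g. The simplices of K, each written with vertices in increasing order, are:

  0-simplices (7): a, b, c, d, e, f, g
  1-simplices (18): ab, ac, ae, af, ag, bd, be, bf, bg, cd, ce, cf, cg, de, dg, ef, eg, fg
  2-simplices (12): abe, abf, acf, acg, aeg, bde, bdg, bfg, cde, cdg, cef, efg

giving chain groups C_0 ≅ Z^7, C_1 ≅ Z^18, C_2 ≅ Z^12.

The boundary map ∂_1: C_1 → C_0 is given by ∂[p,q] = [q] − [p]. For instance
  ∂cg = g − c.
The 7×18 boundary matrix has rank 6 and Smith normal form diag(1,1,1,1,1,1).

The boundary map ∂_2: C_2 → C_1 acts by ∂[p,q,r] = [q,r] − [p,r] + [p,q]. For instance
  ∂cde = de − ce + cd,
  ∂abe = be − ae + ab.
As a 18×12 matrix over Z this has rank 12, with invariant factors (1,1,1,1,1,1,1,1,1,1,1,2).

Reading off H_k = ker ∂_k / im ∂_{k+1}:

  H_0: rank C_0 − rank ∂_1 = 7 − 6 = 1, and the invariant factors of ∂_1 are all 1, so H_0 ≅ Z.
  H_1: rank ker ∂_1 − rank ∂_2 = (18 − 6) − 12 = 0, and ∂_2 has invariant factor 2 > 1, so H_1 ≅ Z/2.
  H_2: rank ker ∂_2 − rank ∂_3 = (12 − 12) − 0 = 0, and there is no ∂_3, so H_2 ≅ 0.

(K is a triangulation of the real projective plane RP^2.)

Hence the Betti numbers are b_0 = 1, b_1 = 0, b_2 = 0.

b_0 = 1, b_1 = 0, b_2 = 0.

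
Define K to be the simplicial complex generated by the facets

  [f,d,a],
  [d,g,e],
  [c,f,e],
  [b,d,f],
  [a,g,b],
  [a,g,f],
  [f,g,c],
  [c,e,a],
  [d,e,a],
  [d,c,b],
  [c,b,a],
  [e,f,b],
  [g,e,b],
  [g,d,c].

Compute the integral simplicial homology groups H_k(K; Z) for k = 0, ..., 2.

K has 7 vertices, 21 edges, 14 triangles.
rank ∂_0 = 0, rank ∂_1 = 6 ⇒ b_0 = 7 − 0 − 6 = 1; all invariant factors of ∂_1 are 1 so no torsion. So H_0 ≅ Z.
rank ∂_1 = 6, rank ∂_2 = 13 ⇒ b_1 = 21 − 6 − 13 = 2; all invariant factors of ∂_2 are 1 so no torsion. So H_1 ≅ Z^2.
rank ∂_2 = 13, rank ∂_3 = 0 ⇒ b_2 = 14 − 13 − 0 = 1. So H_2 ≅ Z.

H_0 ≅ Z,  H_1 ≅ Z^2,  H_2 ≅ Z.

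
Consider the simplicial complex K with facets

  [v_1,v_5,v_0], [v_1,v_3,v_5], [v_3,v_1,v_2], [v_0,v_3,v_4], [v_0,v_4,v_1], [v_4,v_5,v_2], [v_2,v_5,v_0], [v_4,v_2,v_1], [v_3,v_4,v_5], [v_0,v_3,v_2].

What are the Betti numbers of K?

K has 6 vertices, 15 edges, 10 triangles.
rank ∂_0 = 0, rank ∂_1 = 5 ⇒ b_0 = 6 − 0 − 5 = 1; all invariant factors of ∂_1 are 1 so no torsion. So H_0 ≅ Z.
rank ∂_1 = 5, rank ∂_2 = 10 ⇒ b_1 = 15 − 5 − 10 = 0; ∂_2 has invariant factor(s) [2] giving torsion. So H_1 ≅ Z/2Z.
rank ∂_2 = 10, rank ∂_3 = 0 ⇒ b_2 = 10 − 10 − 0 = 0. So H_2 ≅ 0.

b_0 = 1, b_1 = 0, b_2 = 0.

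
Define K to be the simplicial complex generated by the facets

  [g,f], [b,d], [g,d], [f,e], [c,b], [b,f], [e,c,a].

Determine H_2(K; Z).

H_2 = 0.

Fix the vertex order a < b < c < d < e < f < g and write every simplex with vertices in increasing order. Then dim K = 2 and the simplices of K are:

  0-simplices (7): a, b, c, d, e, f, g
  1-simplices (9): ac, ae, bc, bd, bf, ce, dg, ef, fg
  2-simplices (1): ace

giving chain groups C_0 ≅ Z^7, C_1 ≅ Z^9, C_2 ≅ Z^1.

∂_1: C_1 → C_0 maps an edge to its endpoints' difference, ∂[p,q] = q − p.
As a 7×9 matrix over Z this has rank 6, with invariant factors (1,1,1,1,1,1).

Boundary ∂_2: C_2 → C_1 sends each 2-simplex [p,q,r] to [q,r] − [p,r] + [p,q]. For instance
  ∂ace = ce − ae + ac.
As a 9×1 matrix over Z this has rank 1, with invariant factors (1).

Reading off H_k = ker ∂_k / im ∂_{k+1}:

  H_2: rank ker ∂_2 − rank ∂_3 = (1 − 1) − 0 = 0, and there is no ∂_3, so H_2 = 0.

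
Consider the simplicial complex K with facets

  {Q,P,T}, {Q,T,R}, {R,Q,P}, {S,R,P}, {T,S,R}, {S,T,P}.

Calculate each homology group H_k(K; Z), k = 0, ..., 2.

Take the total order P < Q < R < S < T on the vertex set. Then K (dimension 2) consists of the simplices:

  0-simplices (5): P, Q, R, S, T
  1-simplices (9): PQ, PR, PS, PT, QR, QT, RS, RT, ST
  2-simplices (6): PQR, PQT, PRS, PST, QRT, RST

so the chain groups are C_0 ≅ Z^5, C_1 ≅ Z^9, C_2 ≅ Z^6.

The boundary map ∂_1: C_1 → C_0 sends each edge [p,q] (with p < q) to q − p. For instance
  ∂PQ = Q − P.
This gives a 5×9 integer matrix of rank 4; reducing to Smith normal form yields diagonal entries (1,1,1,1).

Boundary ∂_2: C_2 → C_1 maps a triangle to the signed sum of its edges. For instance
  ∂PRS = RS − PS + PR,
  ∂PQR = QR − PR + PQ.
This gives a 9×6 integer matrix of rank 5; reducing to Smith normal form yields diagonal entries (1,1,1,1,1).

Reading off H_k = ker ∂_k / im ∂_{k+1}:

  H_0: rank C_0 − rank ∂_1 = 5 − 4 = 1, and the invariant factors of ∂_1 are all 1, so H_0 = Z.
  H_1: rank ker ∂_1 − rank ∂_2 = (9 − 4) − 5 = 0, and the invariant factors of ∂_2 are all 1, so H_1 = 0.
  H_2: rank ker ∂_2 − rank ∂_3 = (6 − 5) − 0 = 1, and there is no ∂_3, so H_2 = Z.

H_0 = Z,  H_1 = 0,  H_2 = Z.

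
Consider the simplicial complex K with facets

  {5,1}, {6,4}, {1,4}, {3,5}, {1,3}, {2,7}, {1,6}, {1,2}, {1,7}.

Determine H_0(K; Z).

H_0 ≅ Z.

Order the vertices as 1 < 2 < 3 < 4 < 5 < 6 < 7. Listing each simplex with vertices in this order, K has dimension 1 with simplices:

  0-simplices (7): [1], [2], [3], [4], [5], [6], [7]
  1-simplices (9): [1,2], [1,3], [1,4], [1,5], [1,6], [1,7], [2,7], [3,5], [4,6]

so the chain groups are C_0 ≅ Z^7, C_1 ≅ Z^9.

Boundary ∂_1: C_1 → C_0 is given by ∂[p,q] = [q] − [p].
The resulting 7×9 matrix has rank 6, and its Smith normal form has invariant factors (1,1,1,1,1,1).

Computing H_k = (kernel of ∂_k) / (image of ∂_{k+1}):

  H_0: rank C_0 − rank ∂_1 = 7 − 6 = 1, and the invariant factors of ∂_1 are all 1, so H_0 ≅ Z.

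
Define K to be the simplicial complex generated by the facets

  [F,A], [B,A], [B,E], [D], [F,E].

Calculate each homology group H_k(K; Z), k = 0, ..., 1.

We work with the vertex ordering A < B < D < E < F. The simplices of K, each written with vertices in increasing order, are:

  0-simplices (5): A, B, D, E, F
  1-simplices (4): AB, AF, BE, EF

giving chain groups C_0 ≅ Z^5, C_1 ≅ Z^4.

Boundary ∂_1: C_1 → C_0 sends each edge [p,q] (with p < q) to q − p.
As a 5×4 matrix over Z this has rank 3, with invariant factors (1,1,1).

Now H_k = ker ∂_k / im ∂_{k+1}, so:

  H_0: rank C_0 − rank ∂_1 = 5 − 3 = 2, and the invariant factors of ∂_1 are all 1, so H_0 ≅ Z^2.
  H_1: rank ker ∂_1 − rank ∂_2 = (4 − 3) − 0 = 1, and there is no ∂_2, so H_1 ≅ Z.

As a check, the Euler characteristic is 5 − 4 = 1, which agrees with 2 − 1 = 1.

H_0 ≅ Z^2,  H_1 ≅ Z.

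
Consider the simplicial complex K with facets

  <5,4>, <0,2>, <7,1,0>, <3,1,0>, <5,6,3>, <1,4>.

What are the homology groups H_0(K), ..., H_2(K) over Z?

Fix the vertex order 0 < 1 < 2 < 3 < 4 < 5 < 6 < 7 and write every simplex with vertices in increasing order. Then dim K = 2 and the simplices of K are:

  0-simplices (8): [0], [1], [2], [3], [4], [5], [6], [7]
  1-simplices (11): [0,1], [0,2], [0,3], [0,7], [1,3], [1,4], [1,7], [3,5], [3,6], [4,5], [5,6]
  2-simplices (3): [0,1,3], [0,1,7], [3,5,6]

Hence C_0 ≅ Z^8, C_1 ≅ Z^11, C_2 ≅ Z^3.

Boundary ∂_1: C_1 → C_0 maps an edge to its endpoints' difference, ∂[p,q] = q − p.
The 8×11 boundary matrix has rank 7 and Smith normal form diag(1,1,1,1,1,1,1).

Boundary ∂_2: C_2 → C_1 acts by ∂[p,q,r] = [q,r] − [p,r] + [p,q]. For instance
  ∂[0,1,7] = [1,7] − [0,7] + [0,1],
  ∂[3,5,6] = [5,6] − [3,6] + [3,5].
The 11×3 boundary matrix has rank 3 and Smith normal form diag(1,1,1).

From H_k ≅ ker(∂_k) / im(∂_{k+1}) we obtain:

  H_0: rank C_0 − rank ∂_1 = 8 − 7 = 1, and the invariant factors of ∂_1 are all 1, so H_0 = Z.
  H_1: rank ker ∂_1 − rank ∂_2 = (11 − 7) − 3 = 1, and the invariant factors of ∂_2 are all 1, so H_1 = Z.
  H_2: rank ker ∂_2 − rank ∂_3 = (3 − 3) − 0 = 0, and there is no ∂_3, so H_2 = 0.

As a check, the Euler characteristic is 8 − 11 + 3 = 0, which agrees with 1 − 1 + 0 = 0.

H_0 ≅ Z,  H_1 ≅ Z,  H_2 = 0.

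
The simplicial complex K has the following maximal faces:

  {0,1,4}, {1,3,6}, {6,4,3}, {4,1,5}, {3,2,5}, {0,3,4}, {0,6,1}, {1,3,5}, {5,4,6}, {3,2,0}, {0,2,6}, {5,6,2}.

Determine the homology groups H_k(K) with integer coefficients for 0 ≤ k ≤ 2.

H_0 = Z,  H_1 = Z/2Z,  H_2 = 0.

Fix the vertex order 0 < 1 < 2 < 3 < 4 < 5 < 6 and write every simplex with vertices in increasing order. Then dim K = 2 and the simplices of K are:

  0-simplices (7): [0], [1], [2], [3], [4], [5], [6]
  1-simplices (18): [0,1], [0,2], [0,3], [0,4], [0,6], [1,3], [1,4], [1,5], [1,6], [2,3], [2,5], [2,6], [3,4], [3,5], [3,6], [4,5], [4,6], [5,6]
  2-simplices (12): [0,1,4], [0,1,6], [0,2,3], [0,2,6], [0,3,4], [1,3,5], [1,3,6], [1,4,5], [2,3,5], [2,5,6], [3,4,6], [4,5,6]

giving chain groups C_0 ≅ Z^7, C_1 ≅ Z^18, C_2 ≅ Z^12.

The boundary map ∂_1: C_1 → C_0 is given by ∂[p,q] = [q] − [p]. For instance
  ∂[0,3] = [3] − [0].
This gives a 7×18 integer matrix of rank 6; reducing to Smith normal form yields diagonal entries (1,1,1,1,1,1).

∂_2: C_2 → C_1 acts by ∂[p,q,r] = [q,r] − [p,r] + [p,q]. For instance
  ∂[1,3,5] = [3,5] − [1,5] + [1,3],
  ∂[1,3,6] = [3,6] − [1,6] + [1,3].
The resulting 18×12 matrix has rank 12, and its Smith normal form has invariant factors (1,1,1,1,1,1,1,1,1,1,1,2).

Computing H_k = (kernel of ∂_k) / (image of ∂_{k+1}):

  H_0: rank C_0 − rank ∂_1 = 7 − 6 = 1, and the invariant factors of ∂_1 are all 1, so H_0 ≅ Z.
  H_1: rank ker ∂_1 − rank ∂_2 = (18 − 6) − 12 = 0, and ∂_2 has invariant factor 2 > 1, so H_1 ≅ Z/2Z.
  H_2: rank ker ∂_2 − rank ∂_3 = (12 − 12) − 0 = 0, and there is no ∂_3, so H_2 ≅ 0.

As a check, the Euler characteristic is 7 − 18 + 12 = 1, which agrees with 1 − 0 + 0 = 1.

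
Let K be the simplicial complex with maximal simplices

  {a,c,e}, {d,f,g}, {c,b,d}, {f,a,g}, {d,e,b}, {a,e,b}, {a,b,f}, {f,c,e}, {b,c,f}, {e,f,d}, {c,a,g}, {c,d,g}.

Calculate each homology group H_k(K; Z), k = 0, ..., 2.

K has 7 vertices, 18 edges, 12 triangles.
rank ∂_0 = 0, rank ∂_1 = 6 ⇒ b_0 = 7 − 0 − 6 = 1; all invariant factors of ∂_1 are 1 so no torsion. So H_0 ≅ Z.
rank ∂_1 = 6, rank ∂_2 = 12 ⇒ b_1 = 18 − 6 − 12 = 0; ∂_2 has invariant factor(s) [2] giving torsion. So H_1 ≅ Z_2.
rank ∂_2 = 12, rank ∂_3 = 0 ⇒ b_2 = 12 − 12 − 0 = 0. So H_2 ≅ 0.

H_0 ≅ Z,  H_1 ≅ Z_2,  H_2 = 0.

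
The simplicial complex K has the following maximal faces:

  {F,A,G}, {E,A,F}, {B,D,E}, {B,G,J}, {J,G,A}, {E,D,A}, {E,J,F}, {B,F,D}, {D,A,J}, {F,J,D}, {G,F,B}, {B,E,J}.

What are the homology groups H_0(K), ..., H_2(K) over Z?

Order the vertices as A < B < D < E < F < G < J. Listing each simplex with vertices in this order, K has dimension 2 with simplices:

  0-simplices (7): A, B, D, E, F, G, J
  1-simplices (18): AD, AE, AF, AG, AJ, BD, BE, BF, BG, BJ, DE, DF, DJ, EF, EJ, FG, FJ, GJ
  2-simplices (12): ADE, ADJ, AEF, AFG, AGJ, BDE, BDF, BEJ, BFG, BGJ, DFJ, EFJ

Hence C_0 ≅ Z^7, C_1 ≅ Z^18, C_2 ≅ Z^12.

∂_1: C_1 → C_0 is given by ∂[p,q] = [q] − [p]. For instance
  ∂EF = F − E.
As a 7×18 matrix over Z this has rank 6, with invariant factors (1,1,1,1,1,1).

Boundary ∂_2: C_2 → C_1 sends each 2-simplex [p,q,r] to [q,r] − [p,r] + [p,q]. For instance
  ∂BEJ = EJ − BJ + BE,
  ∂BDE = DE − BE + BD.
As a 18×12 matrix over Z this has rank 12, with invariant factors (1,1,1,1,1,1,1,1,1,1,1,2).

Computing H_k = (kernel of ∂_k) / (image of ∂_{k+1}):

  H_0: rank C_0 − rank ∂_1 = 7 − 6 = 1, and the invariant factors of ∂_1 are all 1, so H_0 = Z.
  H_1: rank ker ∂_1 − rank ∂_2 = (18 − 6) − 12 = 0, and ∂_2 has invariant factor 2 > 1, so H_1 = Z_2.
  H_2: rank ker ∂_2 − rank ∂_3 = (12 − 12) − 0 = 0, and there is no ∂_3, so H_2 = 0.

H_0 ≅ Z,  H_1 ≅ Z_2,  H_2 = 0.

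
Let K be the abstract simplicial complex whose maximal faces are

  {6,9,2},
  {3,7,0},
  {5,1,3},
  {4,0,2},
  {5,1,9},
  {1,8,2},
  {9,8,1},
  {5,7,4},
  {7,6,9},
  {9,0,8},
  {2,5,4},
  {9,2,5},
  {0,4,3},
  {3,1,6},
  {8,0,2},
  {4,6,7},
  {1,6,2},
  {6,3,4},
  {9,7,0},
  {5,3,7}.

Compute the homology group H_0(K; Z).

H_0 ≅ Z.

We work with the vertex ordering 0 < 1 < 2 < 3 < 4 < 5 < 6 < 7 < 8 < 9. The simplices of K, each written with vertices in increasing order, are:

  0-simplices (10): [0], [1], [2], [3], [4], [5], [6], [7], [8], [9]
  1-simplices (30): (30 of them)
  2-simplices (20): (20 of them)

so the chain groups are C_0 ≅ Z^10, C_1 ≅ Z^30, C_2 ≅ Z^20.

Boundary ∂_1: C_1 → C_0 maps an edge to its endpoints' difference, ∂[p,q] = q − p.
The resulting 10×30 matrix has rank 9, and its Smith normal form has invariant factors (1,1,1,1,1,1,1,1,1).

∂_2: C_2 → C_1 maps a triangle to the signed sum of its edges. For instance
  ∂[2,5,9] = [5,9] − [2,9] + [2,5],
  ∂[1,5,9] = [5,9] − [1,9] + [1,5].
As a 30×20 matrix over Z this has rank 20, with invariant factors (1,1,1,1,1,1,1,1,1,1,1,1,1,1,1,1,1,1,1,2).

Reading off H_k = ker ∂_k / im ∂_{k+1}:

  H_0: rank C_0 − rank ∂_1 = 10 − 9 = 1, and the invariant factors of ∂_1 are all 1, so H_0 ≅ Z.

(K is a triangulation of the Klein bottle.)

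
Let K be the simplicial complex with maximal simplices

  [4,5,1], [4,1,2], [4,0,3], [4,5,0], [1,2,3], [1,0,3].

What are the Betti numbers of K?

We work with the vertex ordering 0 < 1 < 2 < 3 < 4 < 5. The simplices of K, each written with vertices in increasing order, are:

  0-simplices (6): [0], [1], [2], [3], [4], [5]
  1-simplices (12): [0,1], [0,3], [0,4], [0,5], [1,2], [1,3], [1,4], [1,5], [2,3], [2,4], [3,4], [4,5]
  2-simplices (6): [0,1,3], [0,3,4], [0,4,5], [1,2,3], [1,2,4], [1,4,5]

giving chain groups C_0 ≅ Z^6, C_1 ≅ Z^12, C_2 ≅ Z^6.

Boundary ∂_1: C_1 → C_0 sends each edge [p,q] (with p < q) to q − p. For instance
  ∂[4,5] = [5] − [4].
The 6×12 boundary matrix has rank 5 and Smith normal form diag(1,1,1,1,1).

The boundary map ∂_2: C_2 → C_1 maps a triangle to the signed sum of its edges. For instance
  ∂[0,3,4] = [3,4] − [0,4] + [0,3],
  ∂[1,2,3] = [2,3] − [1,3] + [1,2].
The 12×6 boundary matrix has rank 6 and Smith normal form diag(1,1,1,1,1,1).

From H_k ≅ ker(∂_k) / im(∂_{k+1}) we obtain:

  H_0: rank C_0 − rank ∂_1 = 6 − 5 = 1, and the invariant factors of ∂_1 are all 1, so H_0 = Z.
  H_1: rank ker ∂_1 − rank ∂_2 = (12 − 5) − 6 = 1, and the invariant factors of ∂_2 are all 1, so H_1 = Z.
  H_2: rank ker ∂_2 − rank ∂_3 = (6 − 6) − 0 = 0, and there is no ∂_3, so H_2 = 0.

Hence the Betti numbers are b_0 = 1, b_1 = 1, b_2 = 0.

b_0 = 1, b_1 = 1, b_2 = 0.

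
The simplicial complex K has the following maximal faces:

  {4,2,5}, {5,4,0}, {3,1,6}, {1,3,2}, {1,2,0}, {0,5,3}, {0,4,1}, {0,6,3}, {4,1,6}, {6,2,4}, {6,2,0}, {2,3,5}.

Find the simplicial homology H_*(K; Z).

Take the total order 0 < 1 < 2 < 3 < 4 < 5 < 6 on the vertex set. Then K (dimension 2) consists of the simplices:

  0-simplices (7): [0], [1], [2], [3], [4], [5], [6]
  1-simplices (18): [0,1], [0,2], [0,3], [0,4], [0,5], [0,6], [1,2], [1,3], [1,4], [1,6], [2,3], [2,4], [2,5], [2,6], [3,5], [3,6], [4,5], [4,6]
  2-simplices (12): [0,1,2], [0,1,4], [0,2,6], [0,3,5], [0,3,6], [0,4,5], [1,2,3], [1,3,6], [1,4,6], [2,3,5], [2,4,5], [2,4,6]

so the chain groups are C_0 ≅ Z^7, C_1 ≅ Z^18, C_2 ≅ Z^12.

Boundary ∂_1: C_1 → C_0 is given by ∂[p,q] = [q] − [p].
As a 7×18 matrix over Z this has rank 6, with invariant factors (1,1,1,1,1,1).

Boundary ∂_2: C_2 → C_1 maps a triangle to the signed sum of its edges. For instance
  ∂[1,4,6] = [4,6] − [1,6] + [1,4],
  ∂[1,3,6] = [3,6] − [1,6] + [1,3].
This gives a 18×12 integer matrix of rank 12; reducing to Smith normal form yields diagonal entries (1,1,1,1,1,1,1,1,1,1,1,2).

Computing H_k = (kernel of ∂_k) / (image of ∂_{k+1}):

  H_0: rank C_0 − rank ∂_1 = 7 − 6 = 1, and the invariant factors of ∂_1 are all 1, so H_0 ≅ Z.
  H_1: rank ker ∂_1 − rank ∂_2 = (18 − 6) − 12 = 0, and ∂_2 has invariant factor 2 > 1, so H_1 ≅ Z/2.
  H_2: rank ker ∂_2 − rank ∂_3 = (12 − 12) − 0 = 0, and there is no ∂_3, so H_2 ≅ 0.

As a check, the Euler characteristic is 7 − 18 + 12 = 1, which agrees with 1 − 0 + 0 = 1.

H_0 ≅ Z,  H_1 ≅ Z/2,  H_2 = 0.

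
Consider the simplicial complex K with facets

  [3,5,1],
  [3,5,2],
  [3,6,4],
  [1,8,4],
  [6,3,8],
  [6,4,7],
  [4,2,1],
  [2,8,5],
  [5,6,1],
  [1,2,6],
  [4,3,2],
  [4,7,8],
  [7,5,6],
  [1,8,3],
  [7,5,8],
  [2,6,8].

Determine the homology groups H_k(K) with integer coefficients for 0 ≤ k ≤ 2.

K has 8 vertices, 24 edges, 16 triangles.
rank ∂_0 = 0, rank ∂_1 = 7 ⇒ b_0 = 8 − 0 − 7 = 1; all invariant factors of ∂_1 are 1 so no torsion. So H_0 = Z.
rank ∂_1 = 7, rank ∂_2 = 15 ⇒ b_1 = 24 − 7 − 15 = 2; all invariant factors of ∂_2 are 1 so no torsion. So H_1 = Z^2.
rank ∂_2 = 15, rank ∂_3 = 0 ⇒ b_2 = 16 − 15 − 0 = 1. So H_2 = Z.

H_0 = Z,  H_1 = Z^2,  H_2 = Z.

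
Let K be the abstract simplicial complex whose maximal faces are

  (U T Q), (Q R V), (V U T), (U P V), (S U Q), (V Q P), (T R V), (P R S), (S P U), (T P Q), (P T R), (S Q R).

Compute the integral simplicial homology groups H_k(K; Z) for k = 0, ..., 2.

We work with the vertex ordering P < Q < R < S < T < U < V. The simplices of K, each written with vertices in increasing order, are:

  0-simplices (7): P, Q, R, S, T, U, V
  1-simplices (18): PQ, PR, PS, PT, PU, PV, QR, QS, QT, QU, QV, RS, RT, RV, SU, TU, TV, UV
  2-simplices (12): PQT, PQV, PRS, PRT, PSU, PUV, QRS, QRV, QSU, QTU, RTV, TUV

giving chain groups C_0 ≅ Z^7, C_1 ≅ Z^18, C_2 ≅ Z^12.

Boundary ∂_1: C_1 → C_0 sends each edge [p,q] (with p < q) to q − p. For instance
  ∂PR = R − P.
The resulting 7×18 matrix has rank 6, and its Smith normal form has invariant factors (1,1,1,1,1,1).

∂_2: C_2 → C_1 acts by ∂[p,q,r] = [q,r] − [p,r] + [p,q]. For instance
  ∂QRV = RV − QV + QR,
  ∂PUV = UV − PV + PU.
The 18×12 boundary matrix has rank 12 and Smith normal form diag(1,1,1,1,1,1,1,1,1,1,1,2).

Reading off H_k = ker ∂_k / im ∂_{k+1}:

  H_0: rank C_0 − rank ∂_1 = 7 − 6 = 1, and the invariant factors of ∂_1 are all 1, so H_0 = Z.
  H_1: rank ker ∂_1 − rank ∂_2 = (18 − 6) − 12 = 0, and ∂_2 has invariant factor 2 > 1, so H_1 = Z/2.
  H_2: rank ker ∂_2 − rank ∂_3 = (12 − 12) − 0 = 0, and there is no ∂_3, so H_2 = 0.

H_0 ≅ Z,  H_1 ≅ Z/2,  H_2 = 0.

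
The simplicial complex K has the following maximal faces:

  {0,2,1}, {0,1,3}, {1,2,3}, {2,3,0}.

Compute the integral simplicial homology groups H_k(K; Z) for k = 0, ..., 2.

H_0 ≅ Z,  H_1 = 0,  H_2 ≅ Z.

Fix the vertex order 0 < 1 < 2 < 3 and write every simplex with vertices in increasing order. Then dim K = 2 and the simplices of K are:

  0-simplices (4): [0], [1], [2], [3]
  1-simplices (6): [0,1], [0,2], [0,3], [1,2], [1,3], [2,3]
  2-simplices (4): [0,1,2], [0,1,3], [0,2,3], [1,2,3]

giving chain groups C_0 ≅ Z^4, C_1 ≅ Z^6, C_2 ≅ Z^4.

The boundary map ∂_1: C_1 → C_0 maps an edge to its endpoints' difference, ∂[p,q] = q − p.
The resulting 4×6 matrix has rank 3, and its Smith normal form has invariant factors (1,1,1).

∂_2: C_2 → C_1 acts by ∂[p,q,r] = [q,r] − [p,r] + [p,q]. For instance
  ∂[0,1,2] = [1,2] − [0,2] + [0,1],
  ∂[1,2,3] = [2,3] − [1,3] + [1,2].
This gives a 6×4 integer matrix of rank 3; reducing to Smith normal form yields diagonal entries (1,1,1).

Reading off H_k = ker ∂_k / im ∂_{k+1}:

  H_0: rank C_0 − rank ∂_1 = 4 − 3 = 1, and the invariant factors of ∂_1 are all 1, so H_0 = Z.
  H_1: rank ker ∂_1 − rank ∂_2 = (6 − 3) − 3 = 0, and the invariant factors of ∂_2 are all 1, so H_1 = 0.
  H_2: rank ker ∂_2 − rank ∂_3 = (4 − 3) − 0 = 1, and there is no ∂_3, so H_2 = Z.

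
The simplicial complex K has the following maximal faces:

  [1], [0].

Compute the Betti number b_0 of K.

b_0 = 2.

Take the total order 0 < 1 on the vertex set. Then K (dimension 0) consists of the simplices:

  0-simplices (2): [0], [1]

giving chain groups C_0 ≅ Z^2.

From H_k ≅ ker(∂_k) / im(∂_{k+1}) we obtain:

  H_0: rank C_0 − rank ∂_1 = 2 − 0 = 2, and there is no ∂_1, so H_0 = Z^2.

(K is a triangulation of a set of 2 points.)

Hence the Betti numbers are b_0 = 2.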